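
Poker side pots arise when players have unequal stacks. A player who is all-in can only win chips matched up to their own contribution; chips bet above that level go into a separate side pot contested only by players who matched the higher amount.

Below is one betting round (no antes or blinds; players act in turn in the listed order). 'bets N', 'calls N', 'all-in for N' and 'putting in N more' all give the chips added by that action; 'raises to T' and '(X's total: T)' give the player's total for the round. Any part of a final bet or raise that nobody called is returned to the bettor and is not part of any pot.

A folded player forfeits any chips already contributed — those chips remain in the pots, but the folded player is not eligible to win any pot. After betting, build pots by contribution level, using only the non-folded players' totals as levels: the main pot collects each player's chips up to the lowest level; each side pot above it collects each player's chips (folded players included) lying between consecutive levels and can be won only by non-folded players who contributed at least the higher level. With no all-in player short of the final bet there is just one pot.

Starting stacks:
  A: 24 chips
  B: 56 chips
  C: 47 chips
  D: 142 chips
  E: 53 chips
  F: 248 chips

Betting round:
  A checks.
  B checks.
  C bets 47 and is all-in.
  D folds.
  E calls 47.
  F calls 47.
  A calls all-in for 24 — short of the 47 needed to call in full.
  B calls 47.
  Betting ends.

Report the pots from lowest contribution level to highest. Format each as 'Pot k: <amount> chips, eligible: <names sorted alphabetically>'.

Pot 1: 120 chips, eligible: A, B, C, E, F
Pot 2: 92 chips, eligible: B, C, E, F

Derivation:
Contributions: A=24, B=47, C=47, E=47, F=47
Folded: D
Pot levels (distinct totals of non-folded players): 24, 47
Layer 1-24: 24 each from A, B, C, E, F = 24*5 = 120 chips; eligible A, B, C, E, F
Layer 25-47: 23 each from B, C, E, F = 23*4 = 92 chips; eligible B, C, E, F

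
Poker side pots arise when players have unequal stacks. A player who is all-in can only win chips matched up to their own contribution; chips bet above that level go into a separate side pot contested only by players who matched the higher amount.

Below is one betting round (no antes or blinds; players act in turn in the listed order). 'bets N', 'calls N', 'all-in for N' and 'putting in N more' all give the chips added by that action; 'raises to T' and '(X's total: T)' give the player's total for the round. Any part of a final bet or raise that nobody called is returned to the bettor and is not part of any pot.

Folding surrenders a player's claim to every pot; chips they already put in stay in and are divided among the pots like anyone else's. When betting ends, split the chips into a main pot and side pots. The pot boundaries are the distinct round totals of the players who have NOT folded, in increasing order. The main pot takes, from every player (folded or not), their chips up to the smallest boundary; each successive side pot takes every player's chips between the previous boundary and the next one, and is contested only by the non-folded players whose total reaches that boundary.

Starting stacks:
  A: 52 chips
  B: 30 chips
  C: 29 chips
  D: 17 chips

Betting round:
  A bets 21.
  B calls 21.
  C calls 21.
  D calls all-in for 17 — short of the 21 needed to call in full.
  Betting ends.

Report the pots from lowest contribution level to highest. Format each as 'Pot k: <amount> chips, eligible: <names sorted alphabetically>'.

Contributions: A=21, B=21, C=21, D=17
Pot levels (distinct totals of non-folded players): 17, 21
Layer 1-17: 17 each from A, B, C, D = 17*4 = 68 chips; eligible A, B, C, D
Layer 18-21: 4 each from A, B, C = 4*3 = 12 chips; eligible A, B, C

Pot 1: 68 chips, eligible: A, B, C, D
Pot 2: 12 chips, eligible: A, B, C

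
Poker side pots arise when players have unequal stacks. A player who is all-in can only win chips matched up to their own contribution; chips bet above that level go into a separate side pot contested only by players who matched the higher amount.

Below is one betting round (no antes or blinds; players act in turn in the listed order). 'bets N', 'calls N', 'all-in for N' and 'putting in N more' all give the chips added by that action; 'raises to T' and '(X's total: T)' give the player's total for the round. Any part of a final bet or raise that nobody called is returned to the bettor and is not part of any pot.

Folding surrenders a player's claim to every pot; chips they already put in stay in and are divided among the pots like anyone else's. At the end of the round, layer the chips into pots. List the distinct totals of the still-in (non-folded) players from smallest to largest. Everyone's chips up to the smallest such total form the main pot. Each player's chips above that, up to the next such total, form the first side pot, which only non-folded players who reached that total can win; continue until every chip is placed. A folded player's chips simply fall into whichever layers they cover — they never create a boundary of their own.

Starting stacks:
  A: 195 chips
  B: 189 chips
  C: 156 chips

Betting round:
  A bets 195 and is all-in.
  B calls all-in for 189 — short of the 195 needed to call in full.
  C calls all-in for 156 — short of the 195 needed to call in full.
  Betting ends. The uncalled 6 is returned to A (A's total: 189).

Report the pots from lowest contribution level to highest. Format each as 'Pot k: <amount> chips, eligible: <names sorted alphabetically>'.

Contributions (after 6 returned to A): A=189, B=189, C=156
Pot levels (distinct totals of non-folded players): 156, 189
Layer 1-156: 156 each from A, B, C = 156*3 = 468 chips; eligible A, B, C
Layer 157-189: 33 each from A, B = 33*2 = 66 chips; eligible A, B

Pot 1: 468 chips, eligible: A, B, C
Pot 2: 66 chips, eligible: A, B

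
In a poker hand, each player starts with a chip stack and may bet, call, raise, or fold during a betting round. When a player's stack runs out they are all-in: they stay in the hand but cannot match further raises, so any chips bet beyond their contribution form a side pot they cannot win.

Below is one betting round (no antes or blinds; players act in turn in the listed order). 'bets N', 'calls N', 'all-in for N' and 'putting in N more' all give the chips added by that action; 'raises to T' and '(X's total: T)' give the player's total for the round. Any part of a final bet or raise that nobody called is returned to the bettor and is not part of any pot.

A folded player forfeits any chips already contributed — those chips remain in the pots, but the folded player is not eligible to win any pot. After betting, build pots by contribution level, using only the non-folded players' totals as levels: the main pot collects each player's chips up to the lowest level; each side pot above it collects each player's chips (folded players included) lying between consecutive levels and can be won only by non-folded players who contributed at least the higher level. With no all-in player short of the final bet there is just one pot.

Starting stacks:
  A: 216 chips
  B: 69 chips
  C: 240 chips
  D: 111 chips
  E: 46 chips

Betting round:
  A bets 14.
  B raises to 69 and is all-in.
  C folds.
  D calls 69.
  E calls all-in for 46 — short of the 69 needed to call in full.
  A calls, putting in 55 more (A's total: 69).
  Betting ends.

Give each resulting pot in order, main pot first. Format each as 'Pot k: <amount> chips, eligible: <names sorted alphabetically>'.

Contributions: A=69, B=69, D=69, E=46
Folded: C
Pot levels (distinct totals of non-folded players): 46, 69
Layer 1-46: 46 each from A, B, D, E = 46*4 = 184 chips; eligible A, B, D, E
Layer 47-69: 23 each from A, B, D = 23*3 = 69 chips; eligible A, B, D

Pot 1: 184 chips, eligible: A, B, D, E
Pot 2: 69 chips, eligible: A, B, D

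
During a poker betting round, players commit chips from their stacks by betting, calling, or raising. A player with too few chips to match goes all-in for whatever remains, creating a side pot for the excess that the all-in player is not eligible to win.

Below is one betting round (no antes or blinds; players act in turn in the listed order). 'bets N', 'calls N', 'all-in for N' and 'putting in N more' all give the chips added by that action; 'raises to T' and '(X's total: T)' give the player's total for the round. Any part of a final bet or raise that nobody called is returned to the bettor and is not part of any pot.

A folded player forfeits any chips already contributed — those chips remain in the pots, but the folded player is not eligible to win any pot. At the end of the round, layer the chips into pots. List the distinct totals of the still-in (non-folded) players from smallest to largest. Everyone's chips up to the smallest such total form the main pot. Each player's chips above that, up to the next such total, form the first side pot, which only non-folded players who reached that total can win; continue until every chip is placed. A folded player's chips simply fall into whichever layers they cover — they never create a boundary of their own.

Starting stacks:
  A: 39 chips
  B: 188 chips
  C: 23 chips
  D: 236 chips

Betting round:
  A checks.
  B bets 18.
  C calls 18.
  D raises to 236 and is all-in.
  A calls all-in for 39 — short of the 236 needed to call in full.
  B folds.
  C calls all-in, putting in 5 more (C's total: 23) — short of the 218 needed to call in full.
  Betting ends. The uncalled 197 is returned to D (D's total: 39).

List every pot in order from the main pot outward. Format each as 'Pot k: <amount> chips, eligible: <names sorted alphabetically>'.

Contributions (after 197 returned to D): A=39, B=18, C=23, D=39
Folded: B
Pot levels (distinct totals of non-folded players): 23, 39
Layer 1-23: A 23 + B 18 + C 23 + D 23 = 87 chips; eligible A, C, D
Layer 24-39: 16 each from A, D = 16*2 = 32 chips; eligible A, D

Pot 1: 87 chips, eligible: A, C, D
Pot 2: 32 chips, eligible: A, D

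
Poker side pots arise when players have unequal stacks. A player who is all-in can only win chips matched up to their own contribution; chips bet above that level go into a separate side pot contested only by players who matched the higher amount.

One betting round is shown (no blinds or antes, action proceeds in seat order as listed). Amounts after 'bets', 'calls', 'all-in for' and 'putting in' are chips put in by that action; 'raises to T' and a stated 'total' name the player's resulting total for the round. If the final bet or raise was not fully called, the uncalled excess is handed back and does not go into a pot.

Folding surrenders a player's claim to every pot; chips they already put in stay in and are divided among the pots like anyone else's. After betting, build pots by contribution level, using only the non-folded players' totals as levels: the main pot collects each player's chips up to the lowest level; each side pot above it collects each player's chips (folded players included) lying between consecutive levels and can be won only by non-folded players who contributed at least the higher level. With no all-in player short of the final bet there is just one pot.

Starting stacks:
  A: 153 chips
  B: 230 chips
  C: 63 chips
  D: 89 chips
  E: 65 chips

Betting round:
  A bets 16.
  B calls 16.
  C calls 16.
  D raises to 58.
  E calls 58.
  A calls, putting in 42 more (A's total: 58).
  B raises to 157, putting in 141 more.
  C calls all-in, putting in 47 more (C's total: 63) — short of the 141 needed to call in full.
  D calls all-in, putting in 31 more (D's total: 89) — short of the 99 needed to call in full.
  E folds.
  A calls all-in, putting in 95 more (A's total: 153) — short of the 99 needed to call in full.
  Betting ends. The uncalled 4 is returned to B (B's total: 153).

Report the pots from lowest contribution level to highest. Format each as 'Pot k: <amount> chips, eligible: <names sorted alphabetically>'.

Contributions (after 4 returned to B): A=153, B=153, C=63, D=89, E=58
Folded: E
Pot levels (distinct totals of non-folded players): 63, 89, 153
Layer 1-63: A 63 + B 63 + C 63 + D 63 + E 58 = 310 chips; eligible A, B, C, D
Layer 64-89: 26 each from A, B, D = 26*3 = 78 chips; eligible A, B, D
Layer 90-153: 64 each from A, B = 64*2 = 128 chips; eligible A, B

Pot 1: 310 chips, eligible: A, B, C, D
Pot 2: 78 chips, eligible: A, B, D
Pot 3: 128 chips, eligible: A, B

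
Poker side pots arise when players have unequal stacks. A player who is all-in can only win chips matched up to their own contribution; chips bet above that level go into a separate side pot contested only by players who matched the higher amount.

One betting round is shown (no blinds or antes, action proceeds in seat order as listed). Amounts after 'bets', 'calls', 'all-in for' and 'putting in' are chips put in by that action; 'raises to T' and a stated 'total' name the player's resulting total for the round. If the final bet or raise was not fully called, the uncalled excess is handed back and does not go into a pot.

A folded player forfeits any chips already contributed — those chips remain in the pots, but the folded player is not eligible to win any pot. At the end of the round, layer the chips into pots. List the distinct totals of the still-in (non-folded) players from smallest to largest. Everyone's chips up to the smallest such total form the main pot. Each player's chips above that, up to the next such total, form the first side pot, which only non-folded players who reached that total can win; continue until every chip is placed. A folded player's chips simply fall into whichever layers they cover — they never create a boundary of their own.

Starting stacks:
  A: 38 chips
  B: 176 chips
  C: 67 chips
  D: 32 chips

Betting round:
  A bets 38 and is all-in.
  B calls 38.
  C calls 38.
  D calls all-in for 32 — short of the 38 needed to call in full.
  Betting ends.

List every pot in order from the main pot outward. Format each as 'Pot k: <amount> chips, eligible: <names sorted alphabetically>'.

Contributions: A=38, B=38, C=38, D=32
Pot levels (distinct totals of non-folded players): 32, 38
Layer 1-32: 32 each from A, B, C, D = 32*4 = 128 chips; eligible A, B, C, D
Layer 33-38: 6 each from A, B, C = 6*3 = 18 chips; eligible A, B, C

Pot 1: 128 chips, eligible: A, B, C, D
Pot 2: 18 chips, eligible: A, B, C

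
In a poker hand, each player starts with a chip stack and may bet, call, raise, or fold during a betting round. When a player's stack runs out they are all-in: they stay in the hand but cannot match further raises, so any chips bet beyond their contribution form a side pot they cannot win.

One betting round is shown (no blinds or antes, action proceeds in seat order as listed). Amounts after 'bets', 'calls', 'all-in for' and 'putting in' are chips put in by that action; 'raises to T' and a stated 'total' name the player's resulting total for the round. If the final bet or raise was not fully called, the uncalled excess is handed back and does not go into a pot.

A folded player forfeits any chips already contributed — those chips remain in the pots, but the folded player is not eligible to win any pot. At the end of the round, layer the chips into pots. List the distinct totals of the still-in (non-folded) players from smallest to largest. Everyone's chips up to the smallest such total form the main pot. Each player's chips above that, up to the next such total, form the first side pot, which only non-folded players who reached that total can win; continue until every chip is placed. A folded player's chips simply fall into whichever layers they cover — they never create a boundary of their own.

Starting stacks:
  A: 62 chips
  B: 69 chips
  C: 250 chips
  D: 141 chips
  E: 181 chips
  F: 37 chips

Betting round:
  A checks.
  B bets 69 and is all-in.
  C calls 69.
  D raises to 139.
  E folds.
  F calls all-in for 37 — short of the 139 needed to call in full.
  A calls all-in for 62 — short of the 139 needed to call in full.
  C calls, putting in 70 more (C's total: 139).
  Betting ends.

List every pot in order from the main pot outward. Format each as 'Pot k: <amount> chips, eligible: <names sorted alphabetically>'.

Pot 1: 185 chips, eligible: A, B, C, D, F
Pot 2: 100 chips, eligible: A, B, C, D
Pot 3: 21 chips, eligible: B, C, D
Pot 4: 140 chips, eligible: C, D

Derivation:
Contributions: A=62, B=69, C=139, D=139, F=37
Folded: E
Pot levels (distinct totals of non-folded players): 37, 62, 69, 139
Layer 1-37: 37 each from A, B, C, D, F = 37*5 = 185 chips; eligible A, B, C, D, F
Layer 38-62: 25 each from A, B, C, D = 25*4 = 100 chips; eligible A, B, C, D
Layer 63-69: 7 each from B, C, D = 7*3 = 21 chips; eligible B, C, D
Layer 70-139: 70 each from C, D = 70*2 = 140 chips; eligible C, D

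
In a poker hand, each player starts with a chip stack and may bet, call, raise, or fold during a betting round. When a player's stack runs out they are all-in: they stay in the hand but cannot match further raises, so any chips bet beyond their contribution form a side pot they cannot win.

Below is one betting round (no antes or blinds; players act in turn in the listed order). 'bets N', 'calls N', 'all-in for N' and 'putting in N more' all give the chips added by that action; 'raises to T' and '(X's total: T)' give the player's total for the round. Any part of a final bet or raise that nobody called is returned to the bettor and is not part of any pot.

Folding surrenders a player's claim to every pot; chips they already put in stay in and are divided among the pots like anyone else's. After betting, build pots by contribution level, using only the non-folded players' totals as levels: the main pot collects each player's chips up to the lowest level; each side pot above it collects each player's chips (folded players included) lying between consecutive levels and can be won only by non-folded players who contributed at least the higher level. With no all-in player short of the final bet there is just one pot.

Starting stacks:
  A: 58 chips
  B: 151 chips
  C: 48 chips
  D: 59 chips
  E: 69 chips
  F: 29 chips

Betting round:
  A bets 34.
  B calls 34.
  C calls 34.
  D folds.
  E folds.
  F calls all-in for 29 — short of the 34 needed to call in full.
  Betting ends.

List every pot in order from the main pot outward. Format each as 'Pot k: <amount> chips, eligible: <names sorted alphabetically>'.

Pot 1: 116 chips, eligible: A, B, C, F
Pot 2: 15 chips, eligible: A, B, C

Derivation:
Contributions: A=34, B=34, C=34, F=29
Folded: D, E
Pot levels (distinct totals of non-folded players): 29, 34
Layer 1-29: 29 each from A, B, C, F = 29*4 = 116 chips; eligible A, B, C, F
Layer 30-34: 5 each from A, B, C = 5*3 = 15 chips; eligible A, B, C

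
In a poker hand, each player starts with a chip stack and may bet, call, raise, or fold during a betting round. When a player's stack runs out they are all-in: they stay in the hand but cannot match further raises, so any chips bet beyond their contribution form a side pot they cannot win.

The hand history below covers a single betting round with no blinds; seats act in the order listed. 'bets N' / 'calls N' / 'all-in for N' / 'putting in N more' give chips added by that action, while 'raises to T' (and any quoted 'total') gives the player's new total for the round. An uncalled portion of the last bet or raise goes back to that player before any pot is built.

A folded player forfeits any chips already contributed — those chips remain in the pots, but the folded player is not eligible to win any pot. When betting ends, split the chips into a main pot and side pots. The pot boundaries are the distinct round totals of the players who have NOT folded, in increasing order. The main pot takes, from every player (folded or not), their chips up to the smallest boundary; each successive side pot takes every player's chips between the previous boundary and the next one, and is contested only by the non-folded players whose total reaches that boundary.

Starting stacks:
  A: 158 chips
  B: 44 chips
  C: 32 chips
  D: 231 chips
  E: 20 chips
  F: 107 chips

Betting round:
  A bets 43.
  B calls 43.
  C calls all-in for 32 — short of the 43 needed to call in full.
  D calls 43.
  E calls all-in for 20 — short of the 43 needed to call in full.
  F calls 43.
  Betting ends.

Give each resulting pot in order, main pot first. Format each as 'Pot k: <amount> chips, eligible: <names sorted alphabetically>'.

Contributions: A=43, B=43, C=32, D=43, E=20, F=43
Pot levels (distinct totals of non-folded players): 20, 32, 43
Layer 1-20: 20 each from A, B, C, D, E, F = 20*6 = 120 chips; eligible A, B, C, D, E, F
Layer 21-32: 12 each from A, B, C, D, F = 12*5 = 60 chips; eligible A, B, C, D, F
Layer 33-43: 11 each from A, B, D, F = 11*4 = 44 chips; eligible A, B, D, F

Pot 1: 120 chips, eligible: A, B, C, D, E, F
Pot 2: 60 chips, eligible: A, B, C, D, F
Pot 3: 44 chips, eligible: A, B, D, F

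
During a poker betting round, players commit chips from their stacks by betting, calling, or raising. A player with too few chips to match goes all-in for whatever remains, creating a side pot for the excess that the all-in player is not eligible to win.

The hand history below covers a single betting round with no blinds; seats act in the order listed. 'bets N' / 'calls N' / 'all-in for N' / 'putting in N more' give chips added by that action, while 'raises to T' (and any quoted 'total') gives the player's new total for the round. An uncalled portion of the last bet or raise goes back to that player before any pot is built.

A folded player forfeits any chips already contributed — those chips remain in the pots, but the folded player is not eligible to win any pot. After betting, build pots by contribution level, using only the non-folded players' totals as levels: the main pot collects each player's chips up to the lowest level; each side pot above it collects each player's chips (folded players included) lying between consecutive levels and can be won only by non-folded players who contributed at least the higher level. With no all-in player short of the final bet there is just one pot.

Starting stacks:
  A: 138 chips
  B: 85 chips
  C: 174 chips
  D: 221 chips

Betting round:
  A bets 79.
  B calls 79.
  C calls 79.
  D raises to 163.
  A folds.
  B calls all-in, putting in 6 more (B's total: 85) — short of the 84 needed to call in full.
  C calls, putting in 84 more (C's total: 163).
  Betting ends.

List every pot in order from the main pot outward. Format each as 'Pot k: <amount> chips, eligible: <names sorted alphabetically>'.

Contributions: A=79, B=85, C=163, D=163
Folded: A
Pot levels (distinct totals of non-folded players): 85, 163
Layer 1-85: A 79 + B 85 + C 85 + D 85 = 334 chips; eligible B, C, D
Layer 86-163: 78 each from C, D = 78*2 = 156 chips; eligible C, D

Pot 1: 334 chips, eligible: B, C, D
Pot 2: 156 chips, eligible: C, D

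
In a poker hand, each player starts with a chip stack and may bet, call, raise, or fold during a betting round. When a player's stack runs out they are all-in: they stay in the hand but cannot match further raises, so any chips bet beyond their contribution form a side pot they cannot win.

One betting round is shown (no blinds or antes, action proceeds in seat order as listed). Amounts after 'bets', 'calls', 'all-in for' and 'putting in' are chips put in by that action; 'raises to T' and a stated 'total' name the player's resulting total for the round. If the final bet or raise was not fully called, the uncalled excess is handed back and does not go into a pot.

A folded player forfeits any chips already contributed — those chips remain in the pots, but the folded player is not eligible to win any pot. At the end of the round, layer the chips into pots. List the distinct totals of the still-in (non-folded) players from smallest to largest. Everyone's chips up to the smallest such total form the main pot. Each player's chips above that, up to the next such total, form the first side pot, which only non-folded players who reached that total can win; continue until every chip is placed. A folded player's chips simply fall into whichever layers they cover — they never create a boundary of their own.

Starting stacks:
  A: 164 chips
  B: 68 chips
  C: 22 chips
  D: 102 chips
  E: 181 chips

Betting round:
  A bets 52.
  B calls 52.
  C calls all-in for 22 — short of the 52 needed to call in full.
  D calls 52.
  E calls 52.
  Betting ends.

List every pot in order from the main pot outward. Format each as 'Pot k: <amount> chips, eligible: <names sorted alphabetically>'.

Pot 1: 110 chips, eligible: A, B, C, D, E
Pot 2: 120 chips, eligible: A, B, D, E

Derivation:
Contributions: A=52, B=52, C=22, D=52, E=52
Pot levels (distinct totals of non-folded players): 22, 52
Layer 1-22: 22 each from A, B, C, D, E = 22*5 = 110 chips; eligible A, B, C, D, E
Layer 23-52: 30 each from A, B, D, E = 30*4 = 120 chips; eligible A, B, D, E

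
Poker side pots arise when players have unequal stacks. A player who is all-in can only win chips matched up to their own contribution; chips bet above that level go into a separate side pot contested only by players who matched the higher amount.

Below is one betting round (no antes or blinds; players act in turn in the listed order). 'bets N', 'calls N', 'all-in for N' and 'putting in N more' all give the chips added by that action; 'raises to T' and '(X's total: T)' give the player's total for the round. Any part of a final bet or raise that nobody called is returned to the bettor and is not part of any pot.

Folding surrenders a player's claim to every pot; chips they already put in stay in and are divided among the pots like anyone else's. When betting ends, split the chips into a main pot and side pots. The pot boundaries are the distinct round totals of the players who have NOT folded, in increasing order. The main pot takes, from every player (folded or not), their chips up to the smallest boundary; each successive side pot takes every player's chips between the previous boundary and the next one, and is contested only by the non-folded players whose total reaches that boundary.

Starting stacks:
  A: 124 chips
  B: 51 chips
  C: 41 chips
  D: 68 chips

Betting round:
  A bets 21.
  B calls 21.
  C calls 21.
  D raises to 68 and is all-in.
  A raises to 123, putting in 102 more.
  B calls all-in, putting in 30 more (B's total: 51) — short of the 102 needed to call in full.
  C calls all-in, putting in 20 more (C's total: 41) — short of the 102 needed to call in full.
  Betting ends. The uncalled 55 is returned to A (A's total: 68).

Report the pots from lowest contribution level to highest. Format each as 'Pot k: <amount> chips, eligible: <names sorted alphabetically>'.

Pot 1: 164 chips, eligible: A, B, C, D
Pot 2: 30 chips, eligible: A, B, D
Pot 3: 34 chips, eligible: A, D

Derivation:
Contributions (after 55 returned to A): A=68, B=51, C=41, D=68
Pot levels (distinct totals of non-folded players): 41, 51, 68
Layer 1-41: 41 each from A, B, C, D = 41*4 = 164 chips; eligible A, B, C, D
Layer 42-51: 10 each from A, B, D = 10*3 = 30 chips; eligible A, B, D
Layer 52-68: 17 each from A, D = 17*2 = 34 chips; eligible A, D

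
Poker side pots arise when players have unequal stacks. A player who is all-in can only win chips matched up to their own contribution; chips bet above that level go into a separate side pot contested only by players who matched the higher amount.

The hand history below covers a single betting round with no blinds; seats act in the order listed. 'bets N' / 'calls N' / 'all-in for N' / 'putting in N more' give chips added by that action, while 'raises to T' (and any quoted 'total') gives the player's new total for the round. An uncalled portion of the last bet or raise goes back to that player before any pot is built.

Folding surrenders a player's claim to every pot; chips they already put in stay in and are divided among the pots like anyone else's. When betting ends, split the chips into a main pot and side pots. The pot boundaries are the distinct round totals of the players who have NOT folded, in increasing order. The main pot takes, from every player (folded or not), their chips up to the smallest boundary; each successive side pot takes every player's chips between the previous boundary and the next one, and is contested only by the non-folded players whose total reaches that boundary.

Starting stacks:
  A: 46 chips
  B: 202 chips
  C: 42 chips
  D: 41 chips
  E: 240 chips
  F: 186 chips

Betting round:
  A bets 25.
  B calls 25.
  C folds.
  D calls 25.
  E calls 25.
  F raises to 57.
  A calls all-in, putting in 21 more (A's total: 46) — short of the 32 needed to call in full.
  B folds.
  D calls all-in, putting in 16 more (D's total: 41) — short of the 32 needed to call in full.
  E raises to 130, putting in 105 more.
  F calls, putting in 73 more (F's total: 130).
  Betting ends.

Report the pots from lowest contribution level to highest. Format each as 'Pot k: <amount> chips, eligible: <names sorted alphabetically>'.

Pot 1: 189 chips, eligible: A, D, E, F
Pot 2: 15 chips, eligible: A, E, F
Pot 3: 168 chips, eligible: E, F

Derivation:
Contributions: A=46, B=25, D=41, E=130, F=130
Folded: B, C
Pot levels (distinct totals of non-folded players): 41, 46, 130
Layer 1-41: A 41 + B 25 + D 41 + E 41 + F 41 = 189 chips; eligible A, D, E, F
Layer 42-46: 5 each from A, E, F = 5*3 = 15 chips; eligible A, E, F
Layer 47-130: 84 each from E, F = 84*2 = 168 chips; eligible E, F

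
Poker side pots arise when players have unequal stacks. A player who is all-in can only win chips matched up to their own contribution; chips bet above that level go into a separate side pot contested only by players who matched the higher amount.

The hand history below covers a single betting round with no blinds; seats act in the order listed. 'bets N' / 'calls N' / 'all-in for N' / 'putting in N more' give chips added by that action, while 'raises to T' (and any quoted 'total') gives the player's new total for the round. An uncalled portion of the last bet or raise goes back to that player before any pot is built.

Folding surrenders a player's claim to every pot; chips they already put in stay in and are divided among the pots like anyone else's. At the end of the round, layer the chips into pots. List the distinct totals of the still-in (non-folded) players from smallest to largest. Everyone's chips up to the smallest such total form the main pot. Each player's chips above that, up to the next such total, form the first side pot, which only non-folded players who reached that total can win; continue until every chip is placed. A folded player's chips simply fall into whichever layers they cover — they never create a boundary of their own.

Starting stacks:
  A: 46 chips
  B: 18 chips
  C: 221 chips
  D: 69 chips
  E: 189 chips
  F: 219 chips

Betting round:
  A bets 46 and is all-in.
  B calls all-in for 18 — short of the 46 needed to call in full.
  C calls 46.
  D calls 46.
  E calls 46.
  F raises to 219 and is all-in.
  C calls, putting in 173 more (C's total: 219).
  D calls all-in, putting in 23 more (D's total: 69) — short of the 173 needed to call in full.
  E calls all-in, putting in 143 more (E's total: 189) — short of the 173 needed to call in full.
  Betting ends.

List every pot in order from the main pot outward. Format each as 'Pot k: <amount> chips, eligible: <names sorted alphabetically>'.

Contributions: A=46, B=18, C=219, D=69, E=189, F=219
Pot levels (distinct totals of non-folded players): 18, 46, 69, 189, 219
Layer 1-18: 18 each from A, B, C, D, E, F = 18*6 = 108 chips; eligible A, B, C, D, E, F
Layer 19-46: 28 each from A, C, D, E, F = 28*5 = 140 chips; eligible A, C, D, E, F
Layer 47-69: 23 each from C, D, E, F = 23*4 = 92 chips; eligible C, D, E, F
Layer 70-189: 120 each from C, E, F = 120*3 = 360 chips; eligible C, E, F
Layer 190-219: 30 each from C, F = 30*2 = 60 chips; eligible C, F

Pot 1: 108 chips, eligible: A, B, C, D, E, F
Pot 2: 140 chips, eligible: A, C, D, E, F
Pot 3: 92 chips, eligible: C, D, E, F
Pot 4: 360 chips, eligible: C, E, F
Pot 5: 60 chips, eligible: C, F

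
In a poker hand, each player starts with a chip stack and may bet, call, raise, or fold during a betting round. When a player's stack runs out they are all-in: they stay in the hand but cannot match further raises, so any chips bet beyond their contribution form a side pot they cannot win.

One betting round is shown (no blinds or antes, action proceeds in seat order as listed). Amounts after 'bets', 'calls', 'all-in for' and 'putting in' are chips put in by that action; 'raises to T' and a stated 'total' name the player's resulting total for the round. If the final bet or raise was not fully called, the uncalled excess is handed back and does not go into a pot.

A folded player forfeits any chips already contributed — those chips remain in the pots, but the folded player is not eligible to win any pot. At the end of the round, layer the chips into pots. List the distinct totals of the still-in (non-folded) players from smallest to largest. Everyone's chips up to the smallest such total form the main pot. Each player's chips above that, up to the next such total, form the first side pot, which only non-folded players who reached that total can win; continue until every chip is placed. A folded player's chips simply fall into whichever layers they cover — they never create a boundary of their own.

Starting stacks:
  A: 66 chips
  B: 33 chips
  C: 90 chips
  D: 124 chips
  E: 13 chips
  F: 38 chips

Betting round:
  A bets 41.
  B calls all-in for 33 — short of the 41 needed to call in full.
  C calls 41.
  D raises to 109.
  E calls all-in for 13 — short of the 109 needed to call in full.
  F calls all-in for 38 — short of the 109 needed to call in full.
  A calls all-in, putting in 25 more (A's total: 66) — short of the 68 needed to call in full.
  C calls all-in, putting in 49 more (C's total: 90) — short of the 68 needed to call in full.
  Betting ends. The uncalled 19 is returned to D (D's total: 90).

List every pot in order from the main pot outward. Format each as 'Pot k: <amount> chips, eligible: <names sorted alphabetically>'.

Pot 1: 78 chips, eligible: A, B, C, D, E, F
Pot 2: 100 chips, eligible: A, B, C, D, F
Pot 3: 20 chips, eligible: A, C, D, F
Pot 4: 84 chips, eligible: A, C, D
Pot 5: 48 chips, eligible: C, D

Derivation:
Contributions (after 19 returned to D): A=66, B=33, C=90, D=90, E=13, F=38
Pot levels (distinct totals of non-folded players): 13, 33, 38, 66, 90
Layer 1-13: 13 each from A, B, C, D, E, F = 13*6 = 78 chips; eligible A, B, C, D, E, F
Layer 14-33: 20 each from A, B, C, D, F = 20*5 = 100 chips; eligible A, B, C, D, F
Layer 34-38: 5 each from A, C, D, F = 5*4 = 20 chips; eligible A, C, D, F
Layer 39-66: 28 each from A, C, D = 28*3 = 84 chips; eligible A, C, D
Layer 67-90: 24 each from C, D = 24*2 = 48 chips; eligible C, D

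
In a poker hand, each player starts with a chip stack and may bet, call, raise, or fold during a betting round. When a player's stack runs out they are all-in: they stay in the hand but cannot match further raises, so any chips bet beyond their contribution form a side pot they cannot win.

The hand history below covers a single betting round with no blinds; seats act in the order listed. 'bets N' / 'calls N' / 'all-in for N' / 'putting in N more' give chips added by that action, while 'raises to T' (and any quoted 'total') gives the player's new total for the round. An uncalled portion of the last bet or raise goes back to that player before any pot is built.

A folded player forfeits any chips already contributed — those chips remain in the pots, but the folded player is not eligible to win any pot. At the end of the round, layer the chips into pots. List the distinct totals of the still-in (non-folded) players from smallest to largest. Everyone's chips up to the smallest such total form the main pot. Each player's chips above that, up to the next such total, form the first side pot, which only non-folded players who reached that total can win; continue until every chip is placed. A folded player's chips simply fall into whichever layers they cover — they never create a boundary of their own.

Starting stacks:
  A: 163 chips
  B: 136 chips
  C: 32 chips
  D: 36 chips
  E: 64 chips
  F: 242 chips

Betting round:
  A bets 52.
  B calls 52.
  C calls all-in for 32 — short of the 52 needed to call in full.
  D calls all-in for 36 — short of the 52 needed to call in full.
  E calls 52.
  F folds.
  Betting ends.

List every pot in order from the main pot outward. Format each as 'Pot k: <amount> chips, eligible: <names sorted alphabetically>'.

Contributions: A=52, B=52, C=32, D=36, E=52
Folded: F
Pot levels (distinct totals of non-folded players): 32, 36, 52
Layer 1-32: 32 each from A, B, C, D, E = 32*5 = 160 chips; eligible A, B, C, D, E
Layer 33-36: 4 each from A, B, D, E = 4*4 = 16 chips; eligible A, B, D, E
Layer 37-52: 16 each from A, B, E = 16*3 = 48 chips; eligible A, B, E

Pot 1: 160 chips, eligible: A, B, C, D, E
Pot 2: 16 chips, eligible: A, B, D, E
Pot 3: 48 chips, eligible: A, B, E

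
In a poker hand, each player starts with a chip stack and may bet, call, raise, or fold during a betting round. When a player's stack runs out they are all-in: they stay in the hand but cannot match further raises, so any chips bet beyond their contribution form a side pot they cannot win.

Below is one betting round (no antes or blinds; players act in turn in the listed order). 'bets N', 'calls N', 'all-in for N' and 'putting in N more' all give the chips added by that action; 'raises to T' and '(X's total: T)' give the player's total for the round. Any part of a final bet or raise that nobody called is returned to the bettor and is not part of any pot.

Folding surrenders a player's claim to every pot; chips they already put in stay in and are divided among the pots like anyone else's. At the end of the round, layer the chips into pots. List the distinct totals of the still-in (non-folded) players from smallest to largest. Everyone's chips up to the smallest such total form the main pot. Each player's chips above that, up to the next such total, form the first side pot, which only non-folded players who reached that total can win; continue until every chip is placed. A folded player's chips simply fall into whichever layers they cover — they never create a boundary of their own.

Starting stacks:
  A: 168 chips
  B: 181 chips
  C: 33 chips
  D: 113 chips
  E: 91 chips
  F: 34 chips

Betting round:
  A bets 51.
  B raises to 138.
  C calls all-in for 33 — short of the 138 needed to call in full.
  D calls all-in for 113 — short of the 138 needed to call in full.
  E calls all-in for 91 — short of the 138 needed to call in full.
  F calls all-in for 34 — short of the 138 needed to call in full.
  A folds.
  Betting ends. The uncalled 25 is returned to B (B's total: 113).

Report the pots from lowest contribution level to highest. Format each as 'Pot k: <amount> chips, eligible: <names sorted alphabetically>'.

Contributions (after 25 returned to B): A=51, B=113, C=33, D=113, E=91, F=34
Folded: A
Pot levels (distinct totals of non-folded players): 33, 34, 91, 113
Layer 1-33: 33 each from A, B, C, D, E, F = 33*6 = 198 chips; eligible B, C, D, E, F
Layer 34-34: 1 each from A, B, D, E, F = 1*5 = 5 chips; eligible B, D, E, F
Layer 35-91: A 17 + B 57 + D 57 + E 57 = 188 chips; eligible B, D, E
Layer 92-113: 22 each from B, D = 22*2 = 44 chips; eligible B, D

Pot 1: 198 chips, eligible: B, C, D, E, F
Pot 2: 5 chips, eligible: B, D, E, F
Pot 3: 188 chips, eligible: B, D, E
Pot 4: 44 chips, eligible: B, D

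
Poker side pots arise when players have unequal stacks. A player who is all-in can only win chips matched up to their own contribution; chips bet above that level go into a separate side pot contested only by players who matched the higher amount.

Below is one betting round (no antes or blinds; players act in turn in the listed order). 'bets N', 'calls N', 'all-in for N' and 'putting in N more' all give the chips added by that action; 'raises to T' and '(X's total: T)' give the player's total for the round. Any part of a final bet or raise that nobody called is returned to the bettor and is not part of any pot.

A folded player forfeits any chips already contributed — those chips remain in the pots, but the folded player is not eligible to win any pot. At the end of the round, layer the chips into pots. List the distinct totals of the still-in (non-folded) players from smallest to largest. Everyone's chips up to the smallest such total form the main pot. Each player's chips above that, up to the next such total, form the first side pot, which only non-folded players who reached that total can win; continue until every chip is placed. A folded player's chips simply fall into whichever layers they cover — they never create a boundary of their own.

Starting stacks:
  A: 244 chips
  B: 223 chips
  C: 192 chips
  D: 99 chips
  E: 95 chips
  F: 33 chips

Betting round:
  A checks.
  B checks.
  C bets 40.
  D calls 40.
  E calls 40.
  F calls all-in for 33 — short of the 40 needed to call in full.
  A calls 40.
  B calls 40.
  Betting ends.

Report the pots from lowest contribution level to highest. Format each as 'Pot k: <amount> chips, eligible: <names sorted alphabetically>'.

Pot 1: 198 chips, eligible: A, B, C, D, E, F
Pot 2: 35 chips, eligible: A, B, C, D, E

Derivation:
Contributions: A=40, B=40, C=40, D=40, E=40, F=33
Pot levels (distinct totals of non-folded players): 33, 40
Layer 1-33: 33 each from A, B, C, D, E, F = 33*6 = 198 chips; eligible A, B, C, D, E, F
Layer 34-40: 7 each from A, B, C, D, E = 7*5 = 35 chips; eligible A, B, C, D, E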